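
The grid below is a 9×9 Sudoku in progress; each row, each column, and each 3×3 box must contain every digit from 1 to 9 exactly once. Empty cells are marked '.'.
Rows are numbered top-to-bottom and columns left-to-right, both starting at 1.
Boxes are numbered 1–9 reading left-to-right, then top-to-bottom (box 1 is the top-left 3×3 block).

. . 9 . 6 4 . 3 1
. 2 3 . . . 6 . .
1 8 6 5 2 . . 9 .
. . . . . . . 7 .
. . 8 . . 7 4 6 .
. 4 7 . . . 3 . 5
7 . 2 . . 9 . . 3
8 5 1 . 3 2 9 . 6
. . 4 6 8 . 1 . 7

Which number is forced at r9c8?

Cell r9c8 itself could take any of {2, 5} by direct elimination.
Consider where 2 can go in box 9.
r7c7 is out (row 7 already has a 2).
r7c8 is out (row 7 already has a 2).
r8c8 is out (row 8 already has a 2).
So the only cell in box 9 that can hold 2 is r9c8.
Therefore r9c8 = 2.

2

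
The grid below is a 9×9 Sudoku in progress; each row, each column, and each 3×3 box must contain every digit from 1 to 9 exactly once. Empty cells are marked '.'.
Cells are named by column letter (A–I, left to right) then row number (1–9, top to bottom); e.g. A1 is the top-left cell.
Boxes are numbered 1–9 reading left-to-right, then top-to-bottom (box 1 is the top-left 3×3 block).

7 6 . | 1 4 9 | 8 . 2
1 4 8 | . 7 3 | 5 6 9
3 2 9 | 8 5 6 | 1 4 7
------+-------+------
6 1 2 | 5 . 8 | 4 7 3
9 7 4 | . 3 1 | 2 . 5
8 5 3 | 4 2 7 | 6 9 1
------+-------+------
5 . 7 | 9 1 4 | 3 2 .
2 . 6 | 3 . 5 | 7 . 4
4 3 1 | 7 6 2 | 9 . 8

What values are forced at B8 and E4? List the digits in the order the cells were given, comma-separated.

For B8:
  Consider where 9 can go in column B.
  B7 is out (row 7 already has a 9).
  So the only cell in column B that can hold 9 is B8.
  So B8 = 9.
For E4:
  Row 4 already contains {1, 2, 3, 4, 5, 6, 7, 8}.
  Column E already contains {1, 2, 3, 4, 5, 6, 7}.
  Its 3×3 block (box 5) already contains {1, 2, 3, 4, 5, 7, 8}.
  The only value from 1–9 not eliminated is 9, so E4 = 9.

9,9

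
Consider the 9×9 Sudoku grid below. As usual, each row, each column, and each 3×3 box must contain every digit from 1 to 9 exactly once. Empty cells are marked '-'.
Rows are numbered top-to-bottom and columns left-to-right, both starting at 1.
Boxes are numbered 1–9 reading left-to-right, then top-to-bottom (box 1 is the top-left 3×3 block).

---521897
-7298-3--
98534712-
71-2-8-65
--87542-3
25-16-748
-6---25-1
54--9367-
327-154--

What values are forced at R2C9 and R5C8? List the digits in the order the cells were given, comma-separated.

4,1

For R2C9:
  Consider where 4 can go in column 9.
  R3C9 is out (row 3 already has a 4).
  R8C9 is out (row 8 already has a 4).
  R9C9 is out (row 9 already has a 4).
  So the only cell in column 9 that can hold 4 is R2C9.
  So R2C9 = 4.
For R5C8:
  Row 5 already contains {2, 3, 4, 5, 7, 8}.
  Column 8 already contains {2, 4, 6, 7, 9}.
  Its 3×3 block (box 6) already contains {2, 3, 4, 5, 6, 7, 8}.
  The only value from 1–9 not eliminated is 1, so R5C8 = 1.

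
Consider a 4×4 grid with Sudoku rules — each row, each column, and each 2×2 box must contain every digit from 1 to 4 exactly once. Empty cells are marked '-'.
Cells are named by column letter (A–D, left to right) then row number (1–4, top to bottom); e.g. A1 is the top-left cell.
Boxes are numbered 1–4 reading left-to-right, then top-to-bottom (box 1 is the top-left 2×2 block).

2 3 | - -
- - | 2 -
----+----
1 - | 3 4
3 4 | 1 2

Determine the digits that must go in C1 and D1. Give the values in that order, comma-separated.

For C1:
  Row 1 already contains {2, 3}.
  Column C already contains {1, 2, 3}.
  Its 2×2 block (box 2) already contains {2}.
  The only value from 1–4 not eliminated is 4, so C1 = 4.
For D1:
  Row 1 already contains {2, 3}.
  Column D already contains {2, 4}.
  Its 2×2 block (box 2) already contains {2}.
  The only value from 1–4 not eliminated is 1, so D1 = 1.

4,1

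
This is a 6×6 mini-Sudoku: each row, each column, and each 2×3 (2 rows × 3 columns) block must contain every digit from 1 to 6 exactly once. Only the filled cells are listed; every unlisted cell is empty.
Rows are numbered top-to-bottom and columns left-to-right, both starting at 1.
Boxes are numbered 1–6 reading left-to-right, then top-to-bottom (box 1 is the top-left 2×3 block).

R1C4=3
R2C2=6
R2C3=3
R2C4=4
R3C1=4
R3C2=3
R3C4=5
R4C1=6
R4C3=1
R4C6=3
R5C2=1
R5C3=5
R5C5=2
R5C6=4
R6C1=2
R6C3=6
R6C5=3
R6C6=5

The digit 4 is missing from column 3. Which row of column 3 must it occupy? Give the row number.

Consider where 4 can go in column 3.
R3C3 is out (row 3 already has a 4).
So the only cell in column 3 that can hold 4 is R1C3.
That is row 1.

1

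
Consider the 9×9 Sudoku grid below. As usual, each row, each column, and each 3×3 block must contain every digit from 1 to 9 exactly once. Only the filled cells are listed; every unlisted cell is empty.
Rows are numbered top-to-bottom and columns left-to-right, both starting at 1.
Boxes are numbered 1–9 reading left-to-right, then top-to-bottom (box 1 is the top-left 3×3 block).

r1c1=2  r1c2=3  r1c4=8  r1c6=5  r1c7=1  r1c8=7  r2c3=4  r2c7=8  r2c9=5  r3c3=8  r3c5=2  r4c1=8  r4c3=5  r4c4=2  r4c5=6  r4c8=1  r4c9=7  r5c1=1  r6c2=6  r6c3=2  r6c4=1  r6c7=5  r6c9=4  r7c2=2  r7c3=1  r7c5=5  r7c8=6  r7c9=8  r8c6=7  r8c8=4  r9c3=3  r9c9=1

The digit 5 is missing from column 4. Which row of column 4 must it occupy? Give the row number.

5

Consider where 5 can go in column 4.
r2c4 is out (row 2 already has a 5).
r3c4 is out (box 2 already has a 5).
r7c4 is out (row 7 already has a 5).
r8c4 is out (box 8 already has a 5).
r9c4 is out (box 8 already has a 5).
So the only cell in column 4 that can hold 5 is r5c4.
That is row 5.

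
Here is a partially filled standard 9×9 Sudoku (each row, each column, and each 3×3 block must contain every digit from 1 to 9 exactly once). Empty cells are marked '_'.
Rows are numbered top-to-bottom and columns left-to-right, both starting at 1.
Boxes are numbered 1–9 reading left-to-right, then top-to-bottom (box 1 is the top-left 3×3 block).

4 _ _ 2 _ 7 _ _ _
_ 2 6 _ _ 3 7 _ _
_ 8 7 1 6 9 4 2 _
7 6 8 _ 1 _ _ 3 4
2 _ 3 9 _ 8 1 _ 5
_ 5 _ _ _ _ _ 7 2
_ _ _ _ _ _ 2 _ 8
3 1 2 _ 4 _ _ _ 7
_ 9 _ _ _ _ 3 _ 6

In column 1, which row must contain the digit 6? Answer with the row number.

7

Consider where 6 can go in column 1.
r2c1 is out (row 2 already has a 6).
r3c1 is out (row 3 already has a 6).
r6c1 is out (box 4 already has a 6).
r9c1 is out (row 9 already has a 6).
So the only cell in column 1 that can hold 6 is r7c1.
That is row 7.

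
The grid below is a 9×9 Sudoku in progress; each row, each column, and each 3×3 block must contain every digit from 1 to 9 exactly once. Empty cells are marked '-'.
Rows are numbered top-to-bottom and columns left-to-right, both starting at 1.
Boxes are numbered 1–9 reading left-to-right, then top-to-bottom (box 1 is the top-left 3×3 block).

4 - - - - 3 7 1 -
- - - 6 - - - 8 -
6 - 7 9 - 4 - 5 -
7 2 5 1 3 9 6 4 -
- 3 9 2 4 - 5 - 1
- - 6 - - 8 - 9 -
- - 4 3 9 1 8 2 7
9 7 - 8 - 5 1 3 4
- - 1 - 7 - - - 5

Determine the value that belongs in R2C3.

Cell R2C3 itself could take any of {2, 3} by direct elimination.
Consider where 3 can go in column 3.
R1C3 is out (row 1 already has a 3).
R8C3 is out (row 8 already has a 3).
So the only cell in column 3 that can hold 3 is R2C3.
Therefore R2C3 = 3.

3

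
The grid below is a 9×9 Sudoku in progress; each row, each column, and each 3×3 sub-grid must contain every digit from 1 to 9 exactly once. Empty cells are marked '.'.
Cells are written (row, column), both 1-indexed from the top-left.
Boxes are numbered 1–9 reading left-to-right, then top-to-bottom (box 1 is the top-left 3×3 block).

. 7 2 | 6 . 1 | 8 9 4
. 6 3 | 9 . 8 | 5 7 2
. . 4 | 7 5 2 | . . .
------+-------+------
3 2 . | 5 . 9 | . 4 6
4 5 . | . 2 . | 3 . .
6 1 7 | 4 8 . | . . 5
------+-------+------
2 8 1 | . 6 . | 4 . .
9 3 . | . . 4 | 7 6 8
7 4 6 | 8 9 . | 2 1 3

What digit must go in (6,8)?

Row 6 already contains {1, 4, 5, 6, 7, 8}.
Column 8 already contains {1, 4, 6, 7, 9}.
Its 3×3 block (box 6) already contains {3, 4, 5, 6}.
The only value from 1–9 not eliminated is 2, so (6,8) = 2.

2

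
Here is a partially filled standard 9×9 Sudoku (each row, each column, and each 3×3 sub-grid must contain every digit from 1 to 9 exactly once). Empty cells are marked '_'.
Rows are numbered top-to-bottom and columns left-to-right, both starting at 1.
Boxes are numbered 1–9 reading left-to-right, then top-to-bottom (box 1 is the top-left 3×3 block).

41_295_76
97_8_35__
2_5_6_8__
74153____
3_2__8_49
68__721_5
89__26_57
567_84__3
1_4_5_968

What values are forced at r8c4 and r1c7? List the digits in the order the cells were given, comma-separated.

9,3

For r8c4:
  Consider where 9 can go in box 8.
  r7c4 is out (row 7 already has a 9).
  r9c4 is out (row 9 already has a 9).
  r9c6 is out (row 9 already has a 9).
  So the only cell in box 8 that can hold 9 is r8c4.
  So r8c4 = 9.
For r1c7:
  Row 1 already contains {1, 2, 4, 5, 6, 7, 9}.
  Column 7 already contains {1, 5, 8, 9}.
  Its 3×3 block (box 3) already contains {5, 6, 7, 8}.
  The only value from 1–9 not eliminated is 3, so r1c7 = 3.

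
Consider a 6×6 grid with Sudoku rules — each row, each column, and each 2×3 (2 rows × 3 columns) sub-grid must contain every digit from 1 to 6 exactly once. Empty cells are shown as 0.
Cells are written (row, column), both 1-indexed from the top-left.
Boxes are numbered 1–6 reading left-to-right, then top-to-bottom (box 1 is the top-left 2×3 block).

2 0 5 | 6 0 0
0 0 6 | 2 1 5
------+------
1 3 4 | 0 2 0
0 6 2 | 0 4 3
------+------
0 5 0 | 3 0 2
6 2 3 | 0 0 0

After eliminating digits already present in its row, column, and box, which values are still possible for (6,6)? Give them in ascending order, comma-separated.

1,4

Row 6 already contains {2, 3, 6}.
Column 6 already contains {2, 3, 5}.
Its 2×3 block (box 6) already contains {2, 3}.
Removing those from 1–6 leaves {1, 4} as the candidates for (6,6).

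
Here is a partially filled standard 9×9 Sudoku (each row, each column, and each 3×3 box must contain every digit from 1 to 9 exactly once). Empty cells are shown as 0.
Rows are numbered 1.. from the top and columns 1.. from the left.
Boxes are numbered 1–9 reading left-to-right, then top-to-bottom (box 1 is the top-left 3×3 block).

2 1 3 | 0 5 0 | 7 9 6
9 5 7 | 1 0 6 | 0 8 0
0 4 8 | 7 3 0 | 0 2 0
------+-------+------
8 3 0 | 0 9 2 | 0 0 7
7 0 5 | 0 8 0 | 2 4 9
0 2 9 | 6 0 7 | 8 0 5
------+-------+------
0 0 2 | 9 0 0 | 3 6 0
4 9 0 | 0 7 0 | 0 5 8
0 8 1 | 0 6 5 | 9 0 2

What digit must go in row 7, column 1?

5

Row 7 already contains {2, 3, 6, 9}.
Column 1 already contains {2, 4, 7, 8, 9}.
Its 3×3 block (box 7) already contains {1, 2, 4, 8, 9}.
The only value from 1–9 not eliminated is 5, so row 7, column 1 = 5.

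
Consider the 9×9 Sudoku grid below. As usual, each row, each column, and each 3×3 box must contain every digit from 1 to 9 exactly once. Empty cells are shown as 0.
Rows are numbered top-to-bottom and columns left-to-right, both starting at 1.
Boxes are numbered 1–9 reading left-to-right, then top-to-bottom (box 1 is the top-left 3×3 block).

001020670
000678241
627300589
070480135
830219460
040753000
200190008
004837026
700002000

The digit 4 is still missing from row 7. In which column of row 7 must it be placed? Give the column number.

Consider where 4 can go in row 7.
r7c2 is out (column 2 already has a 4).
r7c3 is out (column 3 already has a 4).
r7c7 is out (column 7 already has a 4).
r7c8 is out (column 8 already has a 4).
So the only cell in row 7 that can hold 4 is r7c6.
That is column 6.

6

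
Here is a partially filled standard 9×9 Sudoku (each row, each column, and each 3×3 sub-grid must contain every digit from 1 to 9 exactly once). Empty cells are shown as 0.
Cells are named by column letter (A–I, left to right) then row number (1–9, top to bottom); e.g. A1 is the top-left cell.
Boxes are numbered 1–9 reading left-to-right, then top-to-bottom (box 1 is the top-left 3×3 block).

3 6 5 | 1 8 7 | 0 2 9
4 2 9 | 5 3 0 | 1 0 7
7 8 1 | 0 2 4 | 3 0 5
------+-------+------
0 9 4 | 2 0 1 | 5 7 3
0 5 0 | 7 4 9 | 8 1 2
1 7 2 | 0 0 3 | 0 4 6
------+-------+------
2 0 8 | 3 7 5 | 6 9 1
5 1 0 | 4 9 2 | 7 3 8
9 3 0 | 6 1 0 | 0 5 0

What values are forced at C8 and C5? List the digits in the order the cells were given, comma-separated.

6,3

For C8:
  Row 8 already contains {1, 2, 3, 4, 5, 7, 8, 9}.
  Column C already contains {1, 2, 4, 5, 8, 9}.
  Its 3×3 block (box 7) already contains {1, 2, 3, 5, 8, 9}.
  The only value from 1–9 not eliminated is 6, so C8 = 6.
For C5:
  Consider where 3 can go in row 5.
  A5 is out (column A already has a 3).
  So the only cell in row 5 that can hold 3 is C5.
  So C5 = 3.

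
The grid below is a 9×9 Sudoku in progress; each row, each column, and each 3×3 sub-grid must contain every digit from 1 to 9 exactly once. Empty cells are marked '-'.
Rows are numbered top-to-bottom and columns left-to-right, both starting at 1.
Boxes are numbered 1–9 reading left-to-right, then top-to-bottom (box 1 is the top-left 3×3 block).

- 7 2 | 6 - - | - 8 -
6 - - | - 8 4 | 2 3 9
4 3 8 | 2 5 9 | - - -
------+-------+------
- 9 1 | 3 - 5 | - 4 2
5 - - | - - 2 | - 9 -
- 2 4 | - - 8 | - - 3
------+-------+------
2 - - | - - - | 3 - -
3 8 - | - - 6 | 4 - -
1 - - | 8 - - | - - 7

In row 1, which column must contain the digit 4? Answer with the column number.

9

Consider where 4 can go in row 1.
R1C1 is out (column 1 already has a 4).
R1C5 is out (box 2 already has a 4).
R1C6 is out (column 6 already has a 4).
R1C7 is out (column 7 already has a 4).
So the only cell in row 1 that can hold 4 is R1C9.
That is column 9.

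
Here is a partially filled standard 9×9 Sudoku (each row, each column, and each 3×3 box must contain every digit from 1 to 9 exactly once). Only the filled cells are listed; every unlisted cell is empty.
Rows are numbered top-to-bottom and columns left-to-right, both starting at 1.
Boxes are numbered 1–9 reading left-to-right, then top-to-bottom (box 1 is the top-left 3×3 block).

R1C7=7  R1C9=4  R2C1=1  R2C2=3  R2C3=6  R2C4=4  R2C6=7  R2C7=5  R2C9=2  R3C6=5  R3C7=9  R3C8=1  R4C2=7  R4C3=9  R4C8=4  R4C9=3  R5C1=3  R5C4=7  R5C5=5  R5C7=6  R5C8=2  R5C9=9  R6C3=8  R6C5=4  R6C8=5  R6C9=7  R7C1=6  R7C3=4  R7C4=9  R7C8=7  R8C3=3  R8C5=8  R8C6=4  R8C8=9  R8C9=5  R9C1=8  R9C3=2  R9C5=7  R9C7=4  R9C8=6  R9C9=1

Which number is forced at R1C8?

3

Cell R1C8 itself could take any of {3, 8} by direct elimination.
Consider where 3 can go in column 8.
R2C8 is out (row 2 already has a 3).
So the only cell in column 8 that can hold 3 is R1C8.
Therefore R1C8 = 3.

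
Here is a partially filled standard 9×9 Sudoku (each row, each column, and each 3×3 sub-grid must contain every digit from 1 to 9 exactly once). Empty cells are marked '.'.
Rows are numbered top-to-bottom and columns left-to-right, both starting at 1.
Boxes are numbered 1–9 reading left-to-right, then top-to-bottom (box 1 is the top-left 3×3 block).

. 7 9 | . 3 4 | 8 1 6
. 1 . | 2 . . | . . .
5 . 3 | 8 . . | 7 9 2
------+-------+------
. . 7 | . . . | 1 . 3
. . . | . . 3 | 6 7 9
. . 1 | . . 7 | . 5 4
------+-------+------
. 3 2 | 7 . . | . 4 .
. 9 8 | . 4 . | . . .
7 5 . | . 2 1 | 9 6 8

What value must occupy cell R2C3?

Cell R2C3 itself could take any of {4, 6} by direct elimination.
Consider where 6 can go in column 3.
R5C3 is out (row 5 already has a 6).
R9C3 is out (row 9 already has a 6).
So the only cell in column 3 that can hold 6 is R2C3.
Therefore R2C3 = 6.

6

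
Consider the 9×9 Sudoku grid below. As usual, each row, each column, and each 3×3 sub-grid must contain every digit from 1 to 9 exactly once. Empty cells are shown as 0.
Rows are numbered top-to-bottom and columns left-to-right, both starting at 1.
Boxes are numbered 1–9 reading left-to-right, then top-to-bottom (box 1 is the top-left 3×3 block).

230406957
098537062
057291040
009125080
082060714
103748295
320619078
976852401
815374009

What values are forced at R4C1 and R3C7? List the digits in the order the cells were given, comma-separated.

7,8

For R4C1:
  Consider where 7 can go in box 4.
  R4C2 is out (column 2 already has a 7).
  R5C1 is out (row 5 already has a 7).
  R6C2 is out (row 6 already has a 7).
  So the only cell in box 4 that can hold 7 is R4C1.
  So R4C1 = 7.
For R3C7:
  Consider where 8 can go in box 3.
  R2C7 is out (row 2 already has a 8).
  R3C9 is out (column 9 already has a 8).
  So the only cell in box 3 that can hold 8 is R3C7.
  So R3C7 = 8.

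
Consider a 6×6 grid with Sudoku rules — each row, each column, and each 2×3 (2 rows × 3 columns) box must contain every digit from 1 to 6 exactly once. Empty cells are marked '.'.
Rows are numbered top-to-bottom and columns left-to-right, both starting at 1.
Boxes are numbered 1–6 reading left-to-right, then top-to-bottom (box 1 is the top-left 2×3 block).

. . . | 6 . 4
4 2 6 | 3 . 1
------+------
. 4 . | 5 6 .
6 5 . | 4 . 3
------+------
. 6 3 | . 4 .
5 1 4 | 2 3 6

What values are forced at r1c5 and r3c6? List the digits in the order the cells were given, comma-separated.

For r1c5:
  Consider where 2 can go in box 2.
  r2c5 is out (row 2 already has a 2).
  So the only cell in box 2 that can hold 2 is r1c5.
  So r1c5 = 2.
For r3c6:
  Row 3 already contains {4, 5, 6}.
  Column 6 already contains {1, 3, 4, 6}.
  Its 2×3 block (box 4) already contains {3, 4, 5, 6}.
  The only value from 1–6 not eliminated is 2, so r3c6 = 2.

2,2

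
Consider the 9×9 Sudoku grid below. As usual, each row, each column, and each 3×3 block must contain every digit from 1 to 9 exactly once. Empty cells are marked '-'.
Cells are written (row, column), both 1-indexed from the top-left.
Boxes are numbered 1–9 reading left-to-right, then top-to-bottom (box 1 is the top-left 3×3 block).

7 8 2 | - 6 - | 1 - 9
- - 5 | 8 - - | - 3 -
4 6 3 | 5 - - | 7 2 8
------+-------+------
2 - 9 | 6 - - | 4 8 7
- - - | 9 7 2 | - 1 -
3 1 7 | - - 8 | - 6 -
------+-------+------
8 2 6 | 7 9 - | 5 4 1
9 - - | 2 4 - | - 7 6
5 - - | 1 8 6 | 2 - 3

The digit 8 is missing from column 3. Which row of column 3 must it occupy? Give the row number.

Consider where 8 can go in column 3.
(8,3) is out (box 7 already has a 8).
(9,3) is out (row 9 already has a 8).
So the only cell in column 3 that can hold 8 is (5,3).
That is row 5.

5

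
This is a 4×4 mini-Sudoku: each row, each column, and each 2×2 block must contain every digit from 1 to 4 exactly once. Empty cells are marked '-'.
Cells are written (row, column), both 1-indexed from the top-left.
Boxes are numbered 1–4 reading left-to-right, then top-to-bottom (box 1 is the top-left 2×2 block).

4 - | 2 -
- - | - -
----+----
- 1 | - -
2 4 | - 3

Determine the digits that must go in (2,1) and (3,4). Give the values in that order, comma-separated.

For (2,1):
  Consider where 1 can go in box 1.
  (1,2) is out (column 2 already has a 1).
  (2,2) is out (column 2 already has a 1).
  So the only cell in box 1 that can hold 1 is (2,1).
  So (2,1) = 1.
For (3,4):
  Consider where 2 can go in box 4.
  (3,3) is out (column 3 already has a 2).
  (4,3) is out (row 4 already has a 2).
  So the only cell in box 4 that can hold 2 is (3,4).
  So (3,4) = 2.

1,2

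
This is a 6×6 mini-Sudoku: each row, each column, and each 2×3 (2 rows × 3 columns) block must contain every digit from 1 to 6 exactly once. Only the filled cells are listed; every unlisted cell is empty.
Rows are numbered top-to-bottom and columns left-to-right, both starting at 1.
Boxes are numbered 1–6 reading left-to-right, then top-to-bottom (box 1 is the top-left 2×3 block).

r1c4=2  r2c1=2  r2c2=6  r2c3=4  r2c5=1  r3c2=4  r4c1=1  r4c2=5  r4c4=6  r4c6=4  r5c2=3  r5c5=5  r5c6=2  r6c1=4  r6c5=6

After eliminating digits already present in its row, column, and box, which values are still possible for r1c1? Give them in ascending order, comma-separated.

Row 1 already contains {2}.
Column 1 already contains {1, 2, 4}.
Its 2×3 block (box 1) already contains {2, 4, 6}.
Removing those from 1–6 leaves {3, 5} as the candidates for r1c1.

3,5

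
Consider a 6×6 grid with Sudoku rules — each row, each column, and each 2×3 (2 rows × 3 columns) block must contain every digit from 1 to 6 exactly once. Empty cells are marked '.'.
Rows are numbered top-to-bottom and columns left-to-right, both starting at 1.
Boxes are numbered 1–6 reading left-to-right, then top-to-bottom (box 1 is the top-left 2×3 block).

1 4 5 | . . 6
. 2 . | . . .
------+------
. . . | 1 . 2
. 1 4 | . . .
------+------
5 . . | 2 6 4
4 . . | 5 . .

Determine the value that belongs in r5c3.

Cell r5c3 itself could take any of {1, 3} by direct elimination.
Consider where 1 can go in row 5.
r5c2 is out (column 2 already has a 1).
So the only cell in row 5 that can hold 1 is r5c3.
Therefore r5c3 = 1.

1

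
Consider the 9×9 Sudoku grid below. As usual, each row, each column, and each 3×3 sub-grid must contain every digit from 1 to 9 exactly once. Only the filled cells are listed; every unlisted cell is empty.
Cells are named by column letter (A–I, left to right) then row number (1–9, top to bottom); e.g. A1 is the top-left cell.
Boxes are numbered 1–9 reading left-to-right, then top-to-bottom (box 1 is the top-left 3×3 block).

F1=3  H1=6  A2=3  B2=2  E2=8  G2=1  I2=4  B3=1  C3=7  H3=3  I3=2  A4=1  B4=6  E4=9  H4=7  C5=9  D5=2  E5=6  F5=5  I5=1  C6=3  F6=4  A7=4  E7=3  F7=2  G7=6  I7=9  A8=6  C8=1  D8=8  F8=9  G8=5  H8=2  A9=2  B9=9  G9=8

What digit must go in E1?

Cell E1 itself could take any of {1, 2, 4, 5, 7} by direct elimination.
Consider where 2 can go in column E.
E3 is out (row 3 already has a 2).
E6 is out (box 5 already has a 2).
E8 is out (row 8 already has a 2).
E9 is out (row 9 already has a 2).
So the only cell in column E that can hold 2 is E1.
Therefore E1 = 2.

2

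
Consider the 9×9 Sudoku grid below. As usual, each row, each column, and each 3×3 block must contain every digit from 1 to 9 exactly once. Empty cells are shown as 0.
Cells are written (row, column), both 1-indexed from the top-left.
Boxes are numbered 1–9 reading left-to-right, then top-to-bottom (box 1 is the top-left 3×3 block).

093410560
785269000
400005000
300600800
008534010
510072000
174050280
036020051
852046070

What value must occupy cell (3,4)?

3

Cell (3,4) itself could take any of {3, 7, 8} by direct elimination.
Consider where 3 can go in box 2.
(1,6) is out (row 1 already has a 3).
(3,5) is out (column 5 already has a 3).
So the only cell in box 2 that can hold 3 is (3,4).
Therefore (3,4) = 3.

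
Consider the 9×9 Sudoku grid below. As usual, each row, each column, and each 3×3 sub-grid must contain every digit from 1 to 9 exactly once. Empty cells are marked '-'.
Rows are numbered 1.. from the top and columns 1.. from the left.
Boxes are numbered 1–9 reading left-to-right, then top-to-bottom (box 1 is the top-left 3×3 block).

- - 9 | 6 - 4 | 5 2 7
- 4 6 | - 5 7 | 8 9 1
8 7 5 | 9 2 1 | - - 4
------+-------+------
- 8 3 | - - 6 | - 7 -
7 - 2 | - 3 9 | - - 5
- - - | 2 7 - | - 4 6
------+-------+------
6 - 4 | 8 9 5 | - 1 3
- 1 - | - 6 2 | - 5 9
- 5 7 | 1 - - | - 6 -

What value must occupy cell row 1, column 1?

Cell row 1, column 1 itself could take any of {1, 3} by direct elimination.
Consider where 1 can go in row 1.
row 1, column 2 is out (column 2 already has a 1).
row 1, column 5 is out (box 2 already has a 1).
So the only cell in row 1 that can hold 1 is row 1, column 1.
Therefore row 1, column 1 = 1.

1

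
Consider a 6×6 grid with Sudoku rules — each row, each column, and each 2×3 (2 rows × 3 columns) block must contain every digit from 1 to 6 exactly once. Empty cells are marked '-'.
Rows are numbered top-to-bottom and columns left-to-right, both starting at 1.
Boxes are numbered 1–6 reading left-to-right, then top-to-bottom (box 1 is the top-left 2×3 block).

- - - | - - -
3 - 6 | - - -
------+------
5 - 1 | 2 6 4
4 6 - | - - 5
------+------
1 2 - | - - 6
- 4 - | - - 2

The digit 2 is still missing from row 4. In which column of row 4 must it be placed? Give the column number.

Consider where 2 can go in row 4.
r4c4 is out (column 4 already has a 2).
r4c5 is out (box 4 already has a 2).
So the only cell in row 4 that can hold 2 is r4c3.
That is column 3.

3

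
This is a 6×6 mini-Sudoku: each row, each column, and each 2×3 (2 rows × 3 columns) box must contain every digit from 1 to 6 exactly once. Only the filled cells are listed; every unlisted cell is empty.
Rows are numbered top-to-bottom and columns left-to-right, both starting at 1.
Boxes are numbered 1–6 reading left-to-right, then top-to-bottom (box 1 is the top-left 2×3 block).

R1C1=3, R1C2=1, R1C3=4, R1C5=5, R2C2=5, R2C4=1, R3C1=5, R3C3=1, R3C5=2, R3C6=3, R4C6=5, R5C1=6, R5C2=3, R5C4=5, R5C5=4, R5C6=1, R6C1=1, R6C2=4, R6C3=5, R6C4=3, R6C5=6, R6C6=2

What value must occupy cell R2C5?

Row 2 already contains {1, 5}.
Column 5 already contains {2, 4, 5, 6}.
Its 2×3 block (box 2) already contains {1, 5}.
The only value from 1–6 not eliminated is 3, so R2C5 = 3.

3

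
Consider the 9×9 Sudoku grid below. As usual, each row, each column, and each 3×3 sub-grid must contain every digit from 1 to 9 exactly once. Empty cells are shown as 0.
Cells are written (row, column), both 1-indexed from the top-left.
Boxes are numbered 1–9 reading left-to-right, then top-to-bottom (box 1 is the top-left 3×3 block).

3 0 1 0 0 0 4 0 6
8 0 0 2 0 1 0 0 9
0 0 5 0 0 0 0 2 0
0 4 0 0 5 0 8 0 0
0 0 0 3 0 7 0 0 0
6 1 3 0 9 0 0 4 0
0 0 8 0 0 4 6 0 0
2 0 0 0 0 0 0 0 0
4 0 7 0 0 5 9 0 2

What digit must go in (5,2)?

8

Cell (5,2) itself could take any of {2, 5, 8, 9} by direct elimination.
Consider where 8 can go in column 2.
(1,2) is out (box 1 already has a 8). (2,2) is out (row 2 already has a 8). (3,2) is out (box 1 already has a 8). (7,2) is out (row 7 already has a 8). The remaining empty cells in column 2 are similarly blocked.
So the only cell in column 2 that can hold 8 is (5,2).
Therefore (5,2) = 8.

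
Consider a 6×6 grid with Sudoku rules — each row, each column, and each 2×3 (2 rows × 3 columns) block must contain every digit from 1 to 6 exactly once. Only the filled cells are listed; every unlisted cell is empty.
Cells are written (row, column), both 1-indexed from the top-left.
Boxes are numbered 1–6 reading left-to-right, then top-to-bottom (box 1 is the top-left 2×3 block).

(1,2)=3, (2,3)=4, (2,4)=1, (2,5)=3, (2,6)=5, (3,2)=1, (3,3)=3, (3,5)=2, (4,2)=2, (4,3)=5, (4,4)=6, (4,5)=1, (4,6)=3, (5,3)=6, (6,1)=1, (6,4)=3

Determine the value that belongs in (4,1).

4

Row 4 already contains {1, 2, 3, 5, 6}.
Column 1 already contains {1}.
Its 2×3 block (box 3) already contains {1, 2, 3, 5}.
The only value from 1–6 not eliminated is 4, so (4,1) = 4.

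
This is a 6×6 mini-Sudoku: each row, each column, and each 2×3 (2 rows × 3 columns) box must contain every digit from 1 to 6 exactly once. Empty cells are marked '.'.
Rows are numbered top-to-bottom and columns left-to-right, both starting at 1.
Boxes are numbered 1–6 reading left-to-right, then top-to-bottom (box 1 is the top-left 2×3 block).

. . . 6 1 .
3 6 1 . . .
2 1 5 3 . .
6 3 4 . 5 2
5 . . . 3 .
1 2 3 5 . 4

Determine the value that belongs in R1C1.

Row 1 already contains {1, 6}.
Column 1 already contains {1, 2, 3, 5, 6}.
Its 2×3 block (box 1) already contains {1, 3, 6}.
The only value from 1–6 not eliminated is 4, so R1C1 = 4.

4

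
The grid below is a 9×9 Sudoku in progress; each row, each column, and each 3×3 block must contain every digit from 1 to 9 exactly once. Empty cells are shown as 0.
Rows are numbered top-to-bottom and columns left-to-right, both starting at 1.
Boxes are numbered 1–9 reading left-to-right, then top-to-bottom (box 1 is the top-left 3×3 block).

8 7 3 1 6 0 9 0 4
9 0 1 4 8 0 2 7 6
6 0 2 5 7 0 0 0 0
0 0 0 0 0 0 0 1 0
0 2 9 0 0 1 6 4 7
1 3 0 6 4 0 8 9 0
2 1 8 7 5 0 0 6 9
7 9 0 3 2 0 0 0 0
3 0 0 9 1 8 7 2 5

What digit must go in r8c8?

Row 8 already contains {2, 3, 7, 9}.
Column 8 already contains {1, 2, 4, 6, 7, 9}.
Its 3×3 block (box 9) already contains {2, 5, 6, 7, 9}.
The only value from 1–9 not eliminated is 8, so r8c8 = 8.

8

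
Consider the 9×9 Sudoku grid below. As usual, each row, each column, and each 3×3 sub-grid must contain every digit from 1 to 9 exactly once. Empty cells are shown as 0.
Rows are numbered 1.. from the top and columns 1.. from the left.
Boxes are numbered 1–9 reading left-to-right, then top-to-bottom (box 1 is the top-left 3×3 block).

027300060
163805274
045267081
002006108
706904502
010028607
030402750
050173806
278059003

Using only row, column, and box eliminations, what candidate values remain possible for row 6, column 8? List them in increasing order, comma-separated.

Row 6 already contains {1, 2, 6, 7, 8}.
Column 8 already contains {5, 6, 7, 8}.
Its 3×3 block (box 6) already contains {1, 2, 5, 6, 7, 8}.
Removing those from 1–9 leaves {3, 4, 9} as the candidates for row 6, column 8.

3,4,9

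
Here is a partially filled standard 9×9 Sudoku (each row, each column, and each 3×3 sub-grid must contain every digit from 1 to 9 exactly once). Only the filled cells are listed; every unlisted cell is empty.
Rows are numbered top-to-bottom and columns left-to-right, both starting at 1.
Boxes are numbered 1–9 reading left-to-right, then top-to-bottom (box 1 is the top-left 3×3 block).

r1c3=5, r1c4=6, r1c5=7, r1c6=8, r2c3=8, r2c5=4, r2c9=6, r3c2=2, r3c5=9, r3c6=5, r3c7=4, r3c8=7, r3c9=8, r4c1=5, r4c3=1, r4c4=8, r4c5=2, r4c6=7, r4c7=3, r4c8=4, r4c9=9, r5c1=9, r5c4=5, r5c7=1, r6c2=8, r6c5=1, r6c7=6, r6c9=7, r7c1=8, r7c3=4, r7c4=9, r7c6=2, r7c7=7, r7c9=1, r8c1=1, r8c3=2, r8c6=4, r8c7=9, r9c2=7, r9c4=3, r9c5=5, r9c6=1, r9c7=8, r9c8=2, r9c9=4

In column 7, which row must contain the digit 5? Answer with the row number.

Consider where 5 can go in column 7.
r1c7 is out (row 1 already has a 5).
So the only cell in column 7 that can hold 5 is r2c7.
That is row 2.

2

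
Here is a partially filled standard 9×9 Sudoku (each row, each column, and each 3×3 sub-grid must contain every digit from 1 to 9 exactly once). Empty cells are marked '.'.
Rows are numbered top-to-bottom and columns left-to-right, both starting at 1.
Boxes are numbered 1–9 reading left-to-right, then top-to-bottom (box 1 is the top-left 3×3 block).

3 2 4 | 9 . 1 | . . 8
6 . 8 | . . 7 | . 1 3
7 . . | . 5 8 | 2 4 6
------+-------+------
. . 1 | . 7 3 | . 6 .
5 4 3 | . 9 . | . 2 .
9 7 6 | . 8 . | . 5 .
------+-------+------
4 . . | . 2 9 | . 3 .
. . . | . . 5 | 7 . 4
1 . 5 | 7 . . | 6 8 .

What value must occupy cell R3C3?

Row 3 already contains {2, 4, 5, 6, 7, 8}.
Column 3 already contains {1, 3, 4, 5, 6, 8}.
Its 3×3 block (box 1) already contains {2, 3, 4, 6, 7, 8}.
The only value from 1–9 not eliminated is 9, so R3C3 = 9.

9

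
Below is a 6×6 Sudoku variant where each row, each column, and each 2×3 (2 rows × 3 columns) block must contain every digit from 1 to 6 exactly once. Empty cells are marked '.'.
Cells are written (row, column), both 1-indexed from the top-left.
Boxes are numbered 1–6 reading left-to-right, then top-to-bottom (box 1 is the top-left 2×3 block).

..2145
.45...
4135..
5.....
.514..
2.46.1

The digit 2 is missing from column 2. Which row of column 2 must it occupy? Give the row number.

4

Consider where 2 can go in column 2.
(1,2) is out (row 1 already has a 2).
(6,2) is out (row 6 already has a 2).
So the only cell in column 2 that can hold 2 is (4,2).
That is row 4.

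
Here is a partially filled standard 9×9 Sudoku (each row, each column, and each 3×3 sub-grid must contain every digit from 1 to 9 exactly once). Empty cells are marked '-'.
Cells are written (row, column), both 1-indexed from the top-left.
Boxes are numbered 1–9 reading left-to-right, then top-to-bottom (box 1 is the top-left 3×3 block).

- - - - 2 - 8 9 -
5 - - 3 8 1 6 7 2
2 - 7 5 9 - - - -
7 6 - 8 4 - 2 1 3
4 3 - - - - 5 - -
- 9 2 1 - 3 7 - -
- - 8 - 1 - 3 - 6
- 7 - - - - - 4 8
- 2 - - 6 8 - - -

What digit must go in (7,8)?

Cell (7,8) itself could take any of {2, 5} by direct elimination.
Consider where 2 can go in column 8.
(3,8) is out (row 3 already has a 2).
(5,8) is out (box 6 already has a 2).
(6,8) is out (row 6 already has a 2).
(9,8) is out (row 9 already has a 2).
So the only cell in column 8 that can hold 2 is (7,8).
Therefore (7,8) = 2.

2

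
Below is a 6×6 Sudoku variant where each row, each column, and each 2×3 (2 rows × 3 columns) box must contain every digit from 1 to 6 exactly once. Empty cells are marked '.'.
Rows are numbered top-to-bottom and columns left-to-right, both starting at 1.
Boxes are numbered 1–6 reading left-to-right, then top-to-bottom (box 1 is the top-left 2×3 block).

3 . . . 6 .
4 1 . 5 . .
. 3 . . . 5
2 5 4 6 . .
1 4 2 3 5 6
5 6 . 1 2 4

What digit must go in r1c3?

Row 1 already contains {3, 6}.
Column 3 already contains {2, 4}.
Its 2×3 block (box 1) already contains {1, 3, 4}.
The only value from 1–6 not eliminated is 5, so r1c3 = 5.

5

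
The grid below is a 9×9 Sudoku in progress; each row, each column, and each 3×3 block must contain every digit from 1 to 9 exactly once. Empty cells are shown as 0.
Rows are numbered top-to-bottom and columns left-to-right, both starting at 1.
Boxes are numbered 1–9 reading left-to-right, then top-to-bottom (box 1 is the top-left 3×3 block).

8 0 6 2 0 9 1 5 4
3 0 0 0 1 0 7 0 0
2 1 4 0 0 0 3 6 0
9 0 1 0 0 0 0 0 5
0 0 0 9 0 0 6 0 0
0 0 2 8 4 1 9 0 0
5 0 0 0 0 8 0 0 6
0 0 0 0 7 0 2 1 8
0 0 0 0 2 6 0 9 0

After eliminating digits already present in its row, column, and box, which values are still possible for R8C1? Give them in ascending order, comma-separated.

Row 8 already contains {1, 2, 7, 8}.
Column 1 already contains {2, 3, 5, 8, 9}.
Its 3×3 block (box 7) already contains {5}.
Removing those from 1–9 leaves {4, 6} as the candidates for R8C1.

4,6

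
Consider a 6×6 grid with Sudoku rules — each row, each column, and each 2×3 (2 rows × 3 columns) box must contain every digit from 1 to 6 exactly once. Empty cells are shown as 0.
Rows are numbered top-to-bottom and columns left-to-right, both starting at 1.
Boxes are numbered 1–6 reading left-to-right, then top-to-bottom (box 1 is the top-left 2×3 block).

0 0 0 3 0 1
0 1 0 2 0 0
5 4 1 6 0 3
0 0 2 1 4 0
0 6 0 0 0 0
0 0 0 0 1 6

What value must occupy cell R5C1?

1

Cell R5C1 itself could take any of {1, 2, 3, 4} by direct elimination.
Consider where 1 can go in box 5.
R5C3 is out (column 3 already has a 1).
R6C1 is out (row 6 already has a 1).
R6C2 is out (row 6 already has a 1).
R6C3 is out (row 6 already has a 1).
So the only cell in box 5 that can hold 1 is R5C1.
Therefore R5C1 = 1.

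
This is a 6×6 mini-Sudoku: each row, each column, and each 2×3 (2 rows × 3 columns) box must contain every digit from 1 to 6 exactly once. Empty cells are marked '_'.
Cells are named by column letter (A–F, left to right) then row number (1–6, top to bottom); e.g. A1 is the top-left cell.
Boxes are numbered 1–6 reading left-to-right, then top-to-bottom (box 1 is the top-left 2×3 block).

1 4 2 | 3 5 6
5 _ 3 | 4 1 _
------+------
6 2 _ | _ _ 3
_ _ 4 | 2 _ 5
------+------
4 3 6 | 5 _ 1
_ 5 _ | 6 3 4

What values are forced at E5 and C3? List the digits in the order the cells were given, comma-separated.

2,5

For E5:
  Row 5 already contains {1, 3, 4, 5, 6}.
  Column E already contains {1, 3, 5}.
  Its 2×3 block (box 6) already contains {1, 3, 4, 5, 6}.
  The only value from 1–6 not eliminated is 2, so E5 = 2.
For C3:
  Consider where 5 can go in column C.
  C6 is out (row 6 already has a 5).
  So the only cell in column C that can hold 5 is C3.
  So C3 = 5.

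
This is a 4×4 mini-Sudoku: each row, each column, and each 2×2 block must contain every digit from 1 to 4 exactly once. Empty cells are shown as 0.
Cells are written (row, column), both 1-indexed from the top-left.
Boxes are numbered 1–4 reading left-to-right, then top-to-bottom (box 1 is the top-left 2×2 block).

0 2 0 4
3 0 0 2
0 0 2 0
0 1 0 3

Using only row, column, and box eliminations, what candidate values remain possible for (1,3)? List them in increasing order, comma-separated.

1,3

Row 1 already contains {2, 4}.
Column 3 already contains {2}.
Its 2×2 block (box 2) already contains {2, 4}.
Removing those from 1–4 leaves {1, 3} as the candidates for (1,3).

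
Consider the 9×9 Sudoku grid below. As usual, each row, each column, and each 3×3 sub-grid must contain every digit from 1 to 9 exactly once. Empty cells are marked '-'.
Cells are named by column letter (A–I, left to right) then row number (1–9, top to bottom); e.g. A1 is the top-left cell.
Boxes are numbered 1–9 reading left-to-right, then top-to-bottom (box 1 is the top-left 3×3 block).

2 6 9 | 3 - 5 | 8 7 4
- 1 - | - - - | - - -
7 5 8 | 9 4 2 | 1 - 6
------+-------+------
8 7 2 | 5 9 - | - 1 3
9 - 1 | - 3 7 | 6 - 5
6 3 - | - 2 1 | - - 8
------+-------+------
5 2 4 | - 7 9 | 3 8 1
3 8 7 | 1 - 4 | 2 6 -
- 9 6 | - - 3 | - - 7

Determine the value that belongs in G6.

7

Cell G6 itself could take any of {4, 7, 9} by direct elimination.
Consider where 7 can go in row 6.
C6 is out (column C already has a 7).
D6 is out (box 5 already has a 7).
H6 is out (column H already has a 7).
So the only cell in row 6 that can hold 7 is G6.
Therefore G6 = 7.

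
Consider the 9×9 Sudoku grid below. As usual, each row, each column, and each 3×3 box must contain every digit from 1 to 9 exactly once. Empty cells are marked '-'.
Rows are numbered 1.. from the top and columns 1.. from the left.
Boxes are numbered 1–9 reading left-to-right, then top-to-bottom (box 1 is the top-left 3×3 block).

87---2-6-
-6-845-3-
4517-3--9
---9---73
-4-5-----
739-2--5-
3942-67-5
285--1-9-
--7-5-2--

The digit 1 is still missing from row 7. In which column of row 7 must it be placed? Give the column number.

Consider where 1 can go in row 7.
row 7, column 5 is out (box 8 already has a 1).
So the only cell in row 7 that can hold 1 is row 7, column 8.
That is column 8.

8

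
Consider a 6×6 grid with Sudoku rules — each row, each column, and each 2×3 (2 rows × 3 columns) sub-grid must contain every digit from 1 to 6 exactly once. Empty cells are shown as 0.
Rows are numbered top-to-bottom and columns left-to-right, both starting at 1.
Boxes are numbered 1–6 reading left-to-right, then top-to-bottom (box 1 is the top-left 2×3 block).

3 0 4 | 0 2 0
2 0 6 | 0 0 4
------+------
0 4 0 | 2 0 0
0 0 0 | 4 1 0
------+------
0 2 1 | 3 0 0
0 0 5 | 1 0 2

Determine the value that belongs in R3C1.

1

Cell R3C1 itself could take any of {1, 5, 6} by direct elimination.
Consider where 1 can go in row 3.
R3C3 is out (column 3 already has a 1).
R3C5 is out (column 5 already has a 1).
R3C6 is out (box 4 already has a 1).
So the only cell in row 3 that can hold 1 is R3C1.
Therefore R3C1 = 1.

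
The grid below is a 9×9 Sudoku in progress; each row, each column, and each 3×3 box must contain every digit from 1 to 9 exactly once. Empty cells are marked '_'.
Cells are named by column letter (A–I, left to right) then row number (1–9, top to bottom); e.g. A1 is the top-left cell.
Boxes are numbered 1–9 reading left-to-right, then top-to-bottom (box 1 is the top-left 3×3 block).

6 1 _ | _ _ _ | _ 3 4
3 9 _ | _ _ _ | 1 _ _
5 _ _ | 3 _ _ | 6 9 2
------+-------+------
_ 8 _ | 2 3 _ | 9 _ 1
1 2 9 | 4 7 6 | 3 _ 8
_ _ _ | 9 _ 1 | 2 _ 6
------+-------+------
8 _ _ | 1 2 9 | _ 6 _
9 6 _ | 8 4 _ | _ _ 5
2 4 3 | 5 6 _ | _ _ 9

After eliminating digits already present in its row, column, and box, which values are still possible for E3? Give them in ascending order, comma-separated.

Row 3 already contains {2, 3, 5, 6, 9}.
Column E already contains {2, 3, 4, 6, 7}.
Its 3×3 block (box 2) already contains {3}.
Removing those from 1–9 leaves {1, 8} as the candidates for E3.

1,8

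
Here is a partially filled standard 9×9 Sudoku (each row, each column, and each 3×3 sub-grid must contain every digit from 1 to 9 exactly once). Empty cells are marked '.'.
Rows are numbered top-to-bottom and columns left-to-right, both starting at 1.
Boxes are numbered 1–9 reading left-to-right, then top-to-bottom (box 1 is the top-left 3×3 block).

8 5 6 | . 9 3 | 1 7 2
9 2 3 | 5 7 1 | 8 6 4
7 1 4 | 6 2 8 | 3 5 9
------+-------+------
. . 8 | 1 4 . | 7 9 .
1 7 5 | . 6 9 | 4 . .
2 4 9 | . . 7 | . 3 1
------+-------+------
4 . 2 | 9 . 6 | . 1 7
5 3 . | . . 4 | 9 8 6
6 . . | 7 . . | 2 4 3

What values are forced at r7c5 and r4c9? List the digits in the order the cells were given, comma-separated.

For r7c5:
  Consider where 3 can go in column 5.
  r6c5 is out (row 6 already has a 3).
  r8c5 is out (row 8 already has a 3).
  r9c5 is out (row 9 already has a 3).
  So the only cell in column 5 that can hold 3 is r7c5.
  So r7c5 = 3.
For r4c9:
  Row 4 already contains {1, 4, 7, 8, 9}.
  Column 9 already contains {1, 2, 3, 4, 6, 7, 9}.
  Its 3×3 block (box 6) already contains {1, 3, 4, 7, 9}.
  The only value from 1–9 not eliminated is 5, so r4c9 = 5.

3,5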